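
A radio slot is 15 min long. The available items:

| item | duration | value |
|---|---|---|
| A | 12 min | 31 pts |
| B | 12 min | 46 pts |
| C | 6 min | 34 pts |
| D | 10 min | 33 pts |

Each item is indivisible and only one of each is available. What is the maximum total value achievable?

Check high-value combinations within 15 min:
- B: duration 12, value 46
- C: duration 6, value 34
- D: duration 10, value 33
- A: duration 12, value 31
Best: 46 pts.

46 pts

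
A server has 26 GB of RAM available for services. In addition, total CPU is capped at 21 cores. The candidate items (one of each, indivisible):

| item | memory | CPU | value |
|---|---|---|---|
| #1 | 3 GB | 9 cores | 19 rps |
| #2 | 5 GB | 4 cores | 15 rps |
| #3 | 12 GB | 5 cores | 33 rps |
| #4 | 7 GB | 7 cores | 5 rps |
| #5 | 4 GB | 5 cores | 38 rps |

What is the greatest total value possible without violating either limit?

90 rps

Feasible sets respecting both limits:
- #1+#3+#5: memory 19, CPU 19, value 90
- #2+#3+#5: memory 21, CPU 14, value 86
- #3+#4+#5: memory 23, CPU 17, value 76
- #1+#2+#5: memory 12, CPU 18, value 72
Best: 90 rps.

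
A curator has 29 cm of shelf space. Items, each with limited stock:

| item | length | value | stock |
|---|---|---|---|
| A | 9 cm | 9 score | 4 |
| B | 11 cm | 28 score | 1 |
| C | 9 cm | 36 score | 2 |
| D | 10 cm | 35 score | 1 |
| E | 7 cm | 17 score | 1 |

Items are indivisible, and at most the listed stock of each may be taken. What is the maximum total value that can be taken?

107 score

Top feasible selections:
- 2×C + 1×D: length 28, value 107
- 1×B + 2×C: length 29, value 100
Best: 107 score.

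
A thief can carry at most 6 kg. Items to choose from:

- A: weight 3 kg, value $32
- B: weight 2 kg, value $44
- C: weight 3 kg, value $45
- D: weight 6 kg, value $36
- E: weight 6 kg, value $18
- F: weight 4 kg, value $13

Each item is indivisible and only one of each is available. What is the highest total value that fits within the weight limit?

$89

Check high-value combinations within 6 kg:
- B+C: weight 2+3=5, value 44+45=89
- A+C: weight 3+3=6, value 32+45=77
- A+B: weight 3+2=5, value 32+44=76
- B+F: weight 2+4=6, value 44+13=57
Best: $89.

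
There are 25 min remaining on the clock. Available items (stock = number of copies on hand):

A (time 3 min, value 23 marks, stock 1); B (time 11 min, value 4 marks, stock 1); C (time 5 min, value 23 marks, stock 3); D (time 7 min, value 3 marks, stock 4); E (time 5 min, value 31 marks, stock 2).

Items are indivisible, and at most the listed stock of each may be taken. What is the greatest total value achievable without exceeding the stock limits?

Best selections within time 25 and stock limits:
- 1×A + 2×C + 2×E: time 23, value 131
- 3×C + 2×E: time 25, value 131
Best: 131 marks.

131 marks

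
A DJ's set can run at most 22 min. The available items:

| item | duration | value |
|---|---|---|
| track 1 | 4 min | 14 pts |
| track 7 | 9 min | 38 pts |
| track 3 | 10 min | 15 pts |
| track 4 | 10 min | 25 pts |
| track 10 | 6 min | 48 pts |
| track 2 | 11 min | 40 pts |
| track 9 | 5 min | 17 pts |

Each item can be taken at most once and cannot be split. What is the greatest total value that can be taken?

Check high-value combinations within 22 min:
- track 10+track 2+track 9: duration 6+11+5=22, value 48+40+17=105
- track 7+track 10+track 9: duration 9+6+5=20, value 38+48+17=103
- track 1+track 10+track 2: duration 4+6+11=21, value 14+48+40=102
Best: 105 pts.

105 pts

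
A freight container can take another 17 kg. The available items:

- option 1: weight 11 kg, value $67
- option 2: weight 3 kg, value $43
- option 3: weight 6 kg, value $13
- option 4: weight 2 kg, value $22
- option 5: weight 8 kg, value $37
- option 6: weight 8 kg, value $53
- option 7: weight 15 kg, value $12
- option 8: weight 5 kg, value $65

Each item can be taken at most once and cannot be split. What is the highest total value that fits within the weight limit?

Check high-value combinations within 17 kg:
- option 2+option 6+option 8: weight 3+8+5=16, value 43+53+65=161
- option 2+option 5+option 8: weight 3+8+5=16, value 43+37+65=145
- option 2+option 3+option 4+option 8: weight 3+6+2+5=16, value 43+13+22+65=143
- option 4+option 6+option 8: weight 2+8+5=15, value 22+53+65=140
- option 1+option 2+option 4: weight 11+3+2=16, value 67+43+22=132
Best: $161.

$161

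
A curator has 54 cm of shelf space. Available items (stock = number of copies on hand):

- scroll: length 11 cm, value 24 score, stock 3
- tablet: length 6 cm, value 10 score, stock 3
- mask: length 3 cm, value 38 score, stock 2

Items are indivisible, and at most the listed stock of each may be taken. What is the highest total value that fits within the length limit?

168 score

Best selections within length 54 and stock limits:
- 3×scroll + 2×tablet + 2×mask: length 51, value 168
- 3×scroll + 1×tablet + 2×mask: length 45, value 158
- 2×scroll + 3×tablet + 2×mask: length 46, value 154
Best: 168 score.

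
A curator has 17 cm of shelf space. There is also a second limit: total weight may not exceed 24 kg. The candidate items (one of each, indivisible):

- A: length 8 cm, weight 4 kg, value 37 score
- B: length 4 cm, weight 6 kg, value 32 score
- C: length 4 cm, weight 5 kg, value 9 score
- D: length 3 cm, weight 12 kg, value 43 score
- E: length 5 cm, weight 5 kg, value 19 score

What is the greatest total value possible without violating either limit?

112 score

Feasible sets respecting both limits:
- A+B+D: length 15, weight 22, value 112
- A+D+E: length 16, weight 21, value 99
- B+D+E: length 12, weight 23, value 94
- A+C+D: length 15, weight 21, value 89
Best: 112 score.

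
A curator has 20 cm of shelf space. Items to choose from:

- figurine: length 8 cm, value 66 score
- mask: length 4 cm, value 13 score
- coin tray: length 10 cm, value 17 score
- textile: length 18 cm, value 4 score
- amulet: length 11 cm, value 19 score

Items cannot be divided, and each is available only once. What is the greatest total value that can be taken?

Check high-value combinations within 20 cm:
- figurine+amulet: length 8+11=19, value 66+19=85
- figurine+coin tray: length 8+10=18, value 66+17=83
- figurine+mask: length 8+4=12, value 66+13=79
- figurine: length 8, value 66
- mask+amulet: length 4+11=15, value 13+19=32
Best: 85 score.

85 score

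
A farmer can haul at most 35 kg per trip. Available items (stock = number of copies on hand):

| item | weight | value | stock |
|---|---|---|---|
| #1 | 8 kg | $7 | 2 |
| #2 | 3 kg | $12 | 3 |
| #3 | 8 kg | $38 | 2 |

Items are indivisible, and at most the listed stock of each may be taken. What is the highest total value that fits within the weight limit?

$119

Best selections within weight 35 and stock limits:
- 1×#1 + 3×#2 + 2×#3: weight 33, value 119
- 3×#2 + 2×#3: weight 25, value 112
Best: $119.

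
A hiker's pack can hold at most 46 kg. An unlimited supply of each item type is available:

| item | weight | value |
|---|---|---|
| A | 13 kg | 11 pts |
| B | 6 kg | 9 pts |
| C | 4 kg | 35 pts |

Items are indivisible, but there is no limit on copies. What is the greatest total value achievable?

385 pts

Best value-per-unit is C at 35/4, and filling with it alone uses weight 11×4=44. No mix of the others beats 11×35 = 385.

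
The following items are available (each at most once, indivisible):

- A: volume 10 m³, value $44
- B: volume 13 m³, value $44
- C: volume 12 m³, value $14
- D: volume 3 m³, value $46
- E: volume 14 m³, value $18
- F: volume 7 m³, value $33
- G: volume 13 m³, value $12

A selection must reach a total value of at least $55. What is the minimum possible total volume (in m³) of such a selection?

10

Subsets with value ≥ 55, sorted by total volume:
- D+F: volume 10, value 79
- A+D: volume 13, value 90
- C+D: volume 15, value 60
Minimum volume: 10 m³.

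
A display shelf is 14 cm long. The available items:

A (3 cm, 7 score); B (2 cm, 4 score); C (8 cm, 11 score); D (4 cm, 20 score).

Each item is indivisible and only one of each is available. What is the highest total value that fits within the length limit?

35 score

Check high-value combinations within 14 cm:
- B+C+D: length 2+8+4=14, value 4+11+20=35
- A+B+D: length 3+2+4=9, value 7+4+20=31
- C+D: length 8+4=12, value 11+20=31
- A+D: length 3+4=7, value 7+20=27
Best: 35 score.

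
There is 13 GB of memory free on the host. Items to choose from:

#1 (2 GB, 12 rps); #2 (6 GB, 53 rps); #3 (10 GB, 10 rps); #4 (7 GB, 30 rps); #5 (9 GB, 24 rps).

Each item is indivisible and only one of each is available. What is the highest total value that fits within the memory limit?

Check high-value combinations within 13 GB:
- #2+#4: memory 6+7=13, value 53+30=83
- #1+#2: memory 2+6=8, value 12+53=65
- #2: memory 6, value 53
Best: 83 rps.

83 rps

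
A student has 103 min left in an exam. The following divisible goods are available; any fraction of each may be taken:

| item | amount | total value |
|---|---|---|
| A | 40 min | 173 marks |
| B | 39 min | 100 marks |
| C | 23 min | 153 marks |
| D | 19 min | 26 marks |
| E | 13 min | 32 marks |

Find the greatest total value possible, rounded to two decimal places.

Take in order of value per unit:
- C (153/23 per unit): all 23 → value 153, running total 153.00
- A (173/40 per unit): all 40 → value 173, running total 326.00
- B (100/39 per unit): all 39 → value 100, running total 426.00
- E (32/13 per unit): 1 of 13 → value 1×32/13 = 2.4615, running total 428.46
Total 428.46.

428.46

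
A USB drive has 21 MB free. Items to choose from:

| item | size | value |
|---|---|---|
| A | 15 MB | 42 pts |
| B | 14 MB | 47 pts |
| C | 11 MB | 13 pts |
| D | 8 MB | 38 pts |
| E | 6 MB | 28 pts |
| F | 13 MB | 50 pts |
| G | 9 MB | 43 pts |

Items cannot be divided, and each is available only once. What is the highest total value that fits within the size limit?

88 pts

Check high-value combinations within 21 MB:
- D+F: size 8+13=21, value 38+50=88
- D+G: size 8+9=17, value 38+43=81
- E+F: size 6+13=19, value 28+50=78
Best: 88 pts.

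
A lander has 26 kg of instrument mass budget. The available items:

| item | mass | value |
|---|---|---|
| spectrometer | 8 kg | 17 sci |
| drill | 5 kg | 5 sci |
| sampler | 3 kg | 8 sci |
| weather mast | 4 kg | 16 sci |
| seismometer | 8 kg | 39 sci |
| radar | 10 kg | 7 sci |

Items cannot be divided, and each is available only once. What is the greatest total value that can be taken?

Check high-value combinations within 26 kg:
- spectrometer+sampler+weather mast+seismometer: mass 8+3+4+8=23, value 17+8+16+39=80
- spectrometer+drill+weather mast+seismometer: mass 8+5+4+8=25, value 17+5+16+39=77
- spectrometer+weather mast+seismometer: mass 8+4+8=20, value 17+16+39=72
- sampler+weather mast+seismometer+radar: mass 3+4+8+10=25, value 8+16+39+7=70
Best: 80 sci.

80 sci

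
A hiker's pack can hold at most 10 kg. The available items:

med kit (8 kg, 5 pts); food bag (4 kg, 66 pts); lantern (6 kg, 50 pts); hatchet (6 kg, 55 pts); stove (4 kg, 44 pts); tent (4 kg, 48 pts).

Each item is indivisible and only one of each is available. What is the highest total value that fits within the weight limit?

121 pts

Check high-value combinations within 10 kg:
- food bag+hatchet: weight 4+6=10, value 66+55=121
- food bag+lantern: weight 4+6=10, value 66+50=116
- food bag+tent: weight 4+4=8, value 66+48=114
- food bag+stove: weight 4+4=8, value 66+44=110
Best: 121 pts.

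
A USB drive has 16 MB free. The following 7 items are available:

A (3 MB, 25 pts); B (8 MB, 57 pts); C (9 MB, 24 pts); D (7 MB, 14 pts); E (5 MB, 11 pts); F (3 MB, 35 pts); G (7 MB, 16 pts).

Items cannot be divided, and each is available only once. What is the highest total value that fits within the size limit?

117 pts

This is a 0/1 knapsack; check combinations near the capacity.
- A+B+F: size 3+8+3=14, value 25+57+35=117
- B+E+F: size 8+5+3=16, value 57+11+35=103
- A+B+E: size 3+8+5=16, value 25+57+11=93
Best: 117 pts.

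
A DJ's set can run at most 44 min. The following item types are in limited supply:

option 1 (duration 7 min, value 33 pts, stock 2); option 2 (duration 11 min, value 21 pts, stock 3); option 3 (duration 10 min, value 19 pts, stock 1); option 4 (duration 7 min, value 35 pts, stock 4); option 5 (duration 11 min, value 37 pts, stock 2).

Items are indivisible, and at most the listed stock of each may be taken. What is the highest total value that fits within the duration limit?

Top feasible selections:
- 2×option 1 + 4×option 4: duration 42, value 206
- 3×option 4 + 2×option 5: duration 43, value 179
- 4×option 4 + 1×option 5: duration 39, value 177
Best: 206 pts.

206 pts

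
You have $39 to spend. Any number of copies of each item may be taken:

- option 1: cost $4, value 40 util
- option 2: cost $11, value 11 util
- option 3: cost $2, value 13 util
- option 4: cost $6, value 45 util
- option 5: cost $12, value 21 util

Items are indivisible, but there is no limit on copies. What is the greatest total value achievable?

Best value-per-unit is option 1 at 40/4; filling with it alone gives 9×40 = 360.
Optimal mix: 9×option 1 + 1×option 3 → cost 38, value 373.

373 util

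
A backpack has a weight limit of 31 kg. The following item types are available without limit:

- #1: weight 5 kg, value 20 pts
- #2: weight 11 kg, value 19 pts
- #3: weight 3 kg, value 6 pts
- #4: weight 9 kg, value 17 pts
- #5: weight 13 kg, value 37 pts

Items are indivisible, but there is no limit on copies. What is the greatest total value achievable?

120 pts

Best value-per-unit is #1 at 20/5, and filling with it alone uses weight 6×5=30. No mix of the others beats 6×20 = 120.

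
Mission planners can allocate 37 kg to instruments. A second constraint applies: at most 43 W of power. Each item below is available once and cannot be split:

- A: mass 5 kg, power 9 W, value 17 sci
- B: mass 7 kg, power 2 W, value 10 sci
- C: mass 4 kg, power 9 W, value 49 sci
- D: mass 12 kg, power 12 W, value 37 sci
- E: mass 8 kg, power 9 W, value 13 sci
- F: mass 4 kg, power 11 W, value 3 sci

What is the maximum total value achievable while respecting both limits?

126 sci

Feasible sets respecting both limits:
- A+B+C+D+E: mass 36, power 41, value 126
- A+C+D+E: mass 29, power 39, value 116
- A+B+C+D+F: mass 32, power 43, value 116
- A+B+C+D: mass 28, power 32, value 113
Best: 126 sci.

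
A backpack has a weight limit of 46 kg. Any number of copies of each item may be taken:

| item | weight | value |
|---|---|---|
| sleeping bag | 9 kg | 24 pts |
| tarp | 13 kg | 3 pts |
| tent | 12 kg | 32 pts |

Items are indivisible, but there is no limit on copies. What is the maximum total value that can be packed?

Best value-per-unit is sleeping bag at 24/9, and filling with it alone uses weight 5×9=45. No mix of the others beats 5×24 = 120.

120 pts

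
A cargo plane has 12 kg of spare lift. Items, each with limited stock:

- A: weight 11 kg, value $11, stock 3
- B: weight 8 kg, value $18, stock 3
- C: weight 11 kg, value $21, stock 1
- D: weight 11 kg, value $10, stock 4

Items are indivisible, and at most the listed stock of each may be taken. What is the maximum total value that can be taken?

$21

Top feasible selections:
- 1×C: weight 11, value 21
- 1×B: weight 8, value 18
- 1×A: weight 11, value 11
Best: $21.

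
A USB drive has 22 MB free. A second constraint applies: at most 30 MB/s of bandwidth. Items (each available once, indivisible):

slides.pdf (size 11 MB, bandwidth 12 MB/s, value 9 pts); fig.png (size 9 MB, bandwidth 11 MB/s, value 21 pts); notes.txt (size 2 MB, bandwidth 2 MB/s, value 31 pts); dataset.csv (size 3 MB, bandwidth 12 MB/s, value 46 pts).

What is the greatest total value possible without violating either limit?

Feasible sets respecting both limits:
- fig.png+notes.txt+dataset.csv: size 14, bandwidth 25, value 98
- slides.pdf+notes.txt+dataset.csv: size 16, bandwidth 26, value 86
- notes.txt+dataset.csv: size 5, bandwidth 14, value 77
Best: 98 pts.

98 pts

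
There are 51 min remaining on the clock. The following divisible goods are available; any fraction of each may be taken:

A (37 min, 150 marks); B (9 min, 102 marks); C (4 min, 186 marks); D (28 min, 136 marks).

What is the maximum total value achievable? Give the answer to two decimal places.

464.54

Take in order of value per unit:
- C (186/4 per unit): all 4 → value 186, running total 186.00
- B (102/9 per unit): all 9 → value 102, running total 288.00
- D (136/28 per unit): all 28 → value 136, running total 424.00
- A (150/37 per unit): 10 of 37 → value 10×150/37 = 40.5405, running total 464.54
Total 464.54.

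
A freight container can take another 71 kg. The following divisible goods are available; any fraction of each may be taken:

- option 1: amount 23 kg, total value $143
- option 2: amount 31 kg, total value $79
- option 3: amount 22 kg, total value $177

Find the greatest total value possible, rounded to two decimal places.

386.26

Take in order of value per unit:
- option 3 (177/22 per unit): all 22 → value 177, running total 177.00
- option 1 (143/23 per unit): all 23 → value 143, running total 320.00
- option 2 (79/31 per unit): 26 of 31 → value 26×79/31 = 66.2581, running total 386.26
Total 386.26.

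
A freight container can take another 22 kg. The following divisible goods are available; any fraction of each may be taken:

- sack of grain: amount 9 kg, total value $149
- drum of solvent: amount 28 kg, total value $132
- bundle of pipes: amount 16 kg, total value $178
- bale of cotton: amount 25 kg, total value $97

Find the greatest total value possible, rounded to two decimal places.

293.63

Take in order of value per unit:
- sack of grain (149/9 per unit): all 9 → value 149, running total 149.00
- bundle of pipes (178/16 per unit): 13 of 16 → value 13×178/16 = 144.6250, running total 293.63
Total 293.63.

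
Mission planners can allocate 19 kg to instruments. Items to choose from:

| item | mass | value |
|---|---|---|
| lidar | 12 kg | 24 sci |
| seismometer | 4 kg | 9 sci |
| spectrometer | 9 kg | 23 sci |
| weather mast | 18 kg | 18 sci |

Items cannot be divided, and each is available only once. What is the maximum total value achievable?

33 sci

This is a 0/1 knapsack; check combinations near the capacity.
- lidar+seismometer: mass 12+4=16, value 24+9=33
- seismometer+spectrometer: mass 4+9=13, value 9+23=32
- lidar: mass 12, value 24
- spectrometer: mass 9, value 23
Best: 33 sci.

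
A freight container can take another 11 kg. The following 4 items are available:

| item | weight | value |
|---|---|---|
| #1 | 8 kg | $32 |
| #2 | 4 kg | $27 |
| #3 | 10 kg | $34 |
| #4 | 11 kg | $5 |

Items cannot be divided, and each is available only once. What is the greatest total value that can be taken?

Check high-value combinations within 11 kg:
- #3: weight 10, value 34
- #1: weight 8, value 32
- #2: weight 4, value 27
- #4: weight 11, value 5
Best: $34.

$34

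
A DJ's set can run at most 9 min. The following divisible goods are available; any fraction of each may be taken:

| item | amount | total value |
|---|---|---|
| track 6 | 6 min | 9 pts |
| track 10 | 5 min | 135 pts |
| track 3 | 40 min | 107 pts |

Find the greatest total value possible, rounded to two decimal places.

145.70

Take in order of value per unit:
- track 10 (135/5 per unit): all 5 → value 135, running total 135.00
- track 3 (107/40 per unit): 4 of 40 → value 4×107/40 = 10.7000, running total 145.70
Total 145.70.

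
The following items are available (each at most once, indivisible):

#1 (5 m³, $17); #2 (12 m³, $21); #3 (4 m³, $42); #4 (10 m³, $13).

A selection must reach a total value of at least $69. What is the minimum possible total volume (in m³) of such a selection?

Subsets with value ≥ 69, sorted by total volume:
- #1+#3+#4: volume 19, value 72
- #1+#2+#3: volume 21, value 80
- #2+#3+#4: volume 26, value 76
Minimum volume: 19 m³.

19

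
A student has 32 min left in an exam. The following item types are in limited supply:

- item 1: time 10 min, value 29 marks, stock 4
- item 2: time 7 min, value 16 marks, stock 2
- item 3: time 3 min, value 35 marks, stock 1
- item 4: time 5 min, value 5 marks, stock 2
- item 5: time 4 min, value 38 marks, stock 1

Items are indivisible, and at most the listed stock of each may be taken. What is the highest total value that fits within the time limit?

Best selections within time 32 and stock limits:
- 2×item 1 + 1×item 3 + 1×item 4 + 1×item 5: time 32, value 136
- 1×item 1 + 2×item 2 + 1×item 3 + 1×item 5: time 31, value 134
- 2×item 1 + 1×item 3 + 1×item 5: time 27, value 131
- 1×item 1 + 1×item 2 + 1×item 3 + 1×item 4 + 1×item 5: time 29, value 123
Best: 136 marks.

136 marks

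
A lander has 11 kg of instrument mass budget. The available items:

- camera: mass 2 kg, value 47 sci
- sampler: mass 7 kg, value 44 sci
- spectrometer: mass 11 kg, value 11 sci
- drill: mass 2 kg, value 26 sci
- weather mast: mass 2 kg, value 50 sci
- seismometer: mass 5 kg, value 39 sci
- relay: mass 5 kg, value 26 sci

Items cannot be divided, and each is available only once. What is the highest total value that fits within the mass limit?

162 sci

Check high-value combinations within 11 kg:
- camera+drill+weather mast+seismometer: mass 2+2+2+5=11, value 47+26+50+39=162
- camera+drill+weather mast+relay: mass 2+2+2+5=11, value 47+26+50+26=149
- camera+sampler+weather mast: mass 2+7+2=11, value 47+44+50=141
- camera+weather mast+seismometer: mass 2+2+5=9, value 47+50+39=136
- camera+drill+weather mast: mass 2+2+2=6, value 47+26+50=123
Best: 162 sci.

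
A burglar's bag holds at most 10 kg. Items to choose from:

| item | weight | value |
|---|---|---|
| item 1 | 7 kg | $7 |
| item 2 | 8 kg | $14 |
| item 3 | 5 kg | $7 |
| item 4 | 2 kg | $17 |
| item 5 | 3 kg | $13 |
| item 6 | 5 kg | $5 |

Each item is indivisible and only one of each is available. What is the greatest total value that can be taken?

$37

This is a 0/1 knapsack; check combinations near the capacity.
- item 3+item 4+item 5: weight 5+2+3=10, value 7+17+13=37
- item 4+item 5+item 6: weight 2+3+5=10, value 17+13+5=35
- item 2+item 4: weight 8+2=10, value 14+17=31
Best: $37.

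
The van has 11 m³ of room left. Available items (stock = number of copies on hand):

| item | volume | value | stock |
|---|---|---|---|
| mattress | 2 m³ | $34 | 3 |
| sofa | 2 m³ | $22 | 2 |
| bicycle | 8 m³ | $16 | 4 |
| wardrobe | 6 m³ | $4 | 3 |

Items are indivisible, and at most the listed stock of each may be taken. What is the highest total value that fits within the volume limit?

$146

Top feasible selections:
- 3×mattress + 2×sofa: volume 10, value 146
- 3×mattress + 1×sofa: volume 8, value 124
Best: $146.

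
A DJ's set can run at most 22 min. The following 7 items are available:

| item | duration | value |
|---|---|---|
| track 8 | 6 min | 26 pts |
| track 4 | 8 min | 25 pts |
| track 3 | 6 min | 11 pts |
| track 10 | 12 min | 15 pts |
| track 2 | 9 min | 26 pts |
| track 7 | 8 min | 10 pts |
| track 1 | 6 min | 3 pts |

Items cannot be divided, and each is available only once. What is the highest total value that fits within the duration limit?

Check high-value combinations within 22 min:
- track 8+track 3+track 2: duration 6+6+9=21, value 26+11+26=63
- track 8+track 4+track 3: duration 6+8+6=20, value 26+25+11=62
- track 8+track 4+track 7: duration 6+8+8=22, value 26+25+10=61
- track 8+track 2+track 1: duration 6+9+6=21, value 26+26+3=55
Best: 63 pts.

63 pts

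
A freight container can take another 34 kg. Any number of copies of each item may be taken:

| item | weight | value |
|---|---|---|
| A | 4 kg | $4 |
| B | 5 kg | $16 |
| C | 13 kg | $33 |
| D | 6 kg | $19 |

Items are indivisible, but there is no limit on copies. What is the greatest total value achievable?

$108

Best value-per-unit is B at 16/5; filling with it alone gives 6×16 = 96.
Optimal mix: 2×B + 4×D → weight 34, value 108.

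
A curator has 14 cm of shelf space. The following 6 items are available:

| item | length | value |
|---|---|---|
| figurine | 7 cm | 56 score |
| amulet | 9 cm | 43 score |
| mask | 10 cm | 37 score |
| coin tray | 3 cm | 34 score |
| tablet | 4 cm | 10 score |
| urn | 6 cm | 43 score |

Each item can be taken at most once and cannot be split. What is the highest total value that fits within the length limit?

100 score

This is a 0/1 knapsack; check combinations near the capacity.
- figurine+coin tray+tablet: length 7+3+4=14, value 56+34+10=100
- figurine+urn: length 7+6=13, value 56+43=99
- figurine+coin tray: length 7+3=10, value 56+34=90
Best: 100 score.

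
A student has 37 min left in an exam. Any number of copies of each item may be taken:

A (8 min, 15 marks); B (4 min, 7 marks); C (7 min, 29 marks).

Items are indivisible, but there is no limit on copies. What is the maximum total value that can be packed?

Best value-per-unit is C at 29/7, and filling with it alone uses time 5×7=35. No mix of the others beats 5×29 = 145.

145 marks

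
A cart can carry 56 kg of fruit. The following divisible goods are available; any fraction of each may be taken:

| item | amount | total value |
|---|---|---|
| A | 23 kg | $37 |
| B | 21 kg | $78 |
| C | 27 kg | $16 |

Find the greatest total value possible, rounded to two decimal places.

122.11

Take in order of value per unit:
- B (78/21 per unit): all 21 → value 78, running total 78.00
- A (37/23 per unit): all 23 → value 37, running total 115.00
- C (16/27 per unit): 12 of 27 → value 12×16/27 = 7.1111, running total 122.11
Total 122.11.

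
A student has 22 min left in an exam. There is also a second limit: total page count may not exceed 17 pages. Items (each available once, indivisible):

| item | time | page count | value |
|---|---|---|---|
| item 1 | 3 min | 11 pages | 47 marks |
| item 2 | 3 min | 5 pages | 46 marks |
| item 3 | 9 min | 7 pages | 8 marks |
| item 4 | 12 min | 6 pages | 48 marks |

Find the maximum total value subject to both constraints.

95 marks

Feasible sets respecting both limits:
- item 1+item 4: time 15, page count 17, value 95
- item 2+item 4: time 15, page count 11, value 94
- item 1+item 2: time 6, page count 16, value 93
Best: 95 marks.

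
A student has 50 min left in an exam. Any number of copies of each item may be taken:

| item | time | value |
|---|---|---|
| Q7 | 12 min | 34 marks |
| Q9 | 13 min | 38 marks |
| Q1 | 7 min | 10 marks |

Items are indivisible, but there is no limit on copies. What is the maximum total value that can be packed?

144 marks

Best value-per-unit is Q9 at 38/13; filling with it alone gives 3×38 = 114.
Optimal mix: 2×Q7 + 2×Q9 → time 50, value 144.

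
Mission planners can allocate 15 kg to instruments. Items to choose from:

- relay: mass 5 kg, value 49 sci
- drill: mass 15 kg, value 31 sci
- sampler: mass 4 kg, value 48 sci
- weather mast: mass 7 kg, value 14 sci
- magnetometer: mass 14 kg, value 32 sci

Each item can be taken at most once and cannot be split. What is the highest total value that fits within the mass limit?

Check high-value combinations within 15 kg:
- relay+sampler: mass 5+4=9, value 49+48=97
- relay+weather mast: mass 5+7=12, value 49+14=63
- sampler+weather mast: mass 4+7=11, value 48+14=62
Best: 97 sci.

97 sci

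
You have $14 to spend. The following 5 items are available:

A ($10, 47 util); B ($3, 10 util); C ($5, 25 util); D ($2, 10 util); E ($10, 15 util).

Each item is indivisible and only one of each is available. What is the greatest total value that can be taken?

Check high-value combinations within $14:
- A+D: cost 10+2=12, value 47+10=57
- A+B: cost 10+3=13, value 47+10=57
- A: cost 10, value 47
Best: 57 util.

57 util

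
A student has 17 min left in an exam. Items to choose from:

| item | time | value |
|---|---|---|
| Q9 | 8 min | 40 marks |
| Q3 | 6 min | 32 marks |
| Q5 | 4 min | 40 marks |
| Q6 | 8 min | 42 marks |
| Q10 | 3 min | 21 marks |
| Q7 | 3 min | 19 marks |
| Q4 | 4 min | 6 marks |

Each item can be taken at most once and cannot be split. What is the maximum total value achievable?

Check high-value combinations within 17 min:
- Q3+Q5+Q10+Q7: time 6+4+3+3=16, value 32+40+21+19=112
- Q5+Q6+Q10: time 4+8+3=15, value 40+42+21=103
- Q9+Q5+Q10: time 8+4+3=15, value 40+40+21=101
- Q5+Q6+Q7: time 4+8+3=15, value 40+42+19=101
Best: 112 marks.

112 marks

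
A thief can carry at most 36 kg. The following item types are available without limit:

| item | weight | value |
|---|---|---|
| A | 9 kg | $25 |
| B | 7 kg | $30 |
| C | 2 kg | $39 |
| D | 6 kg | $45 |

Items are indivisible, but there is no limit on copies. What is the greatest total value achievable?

Best value-per-unit is C at 39/2, and filling with it alone uses weight 18×2=36. No mix of the others beats 18×39 = 702.

$702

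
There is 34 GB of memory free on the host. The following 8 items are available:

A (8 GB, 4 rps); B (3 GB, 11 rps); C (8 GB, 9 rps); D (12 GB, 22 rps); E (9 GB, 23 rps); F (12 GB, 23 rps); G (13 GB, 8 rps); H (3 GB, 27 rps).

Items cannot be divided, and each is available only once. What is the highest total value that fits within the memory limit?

Check high-value combinations within 34 GB:
- B+E+F+H: memory 3+9+12+3=27, value 11+23+23+27=84
- B+D+E+H: memory 3+12+9+3=27, value 11+22+23+27=83
- B+D+F+H: memory 3+12+12+3=30, value 11+22+23+27=83
Best: 84 rps.

84 rps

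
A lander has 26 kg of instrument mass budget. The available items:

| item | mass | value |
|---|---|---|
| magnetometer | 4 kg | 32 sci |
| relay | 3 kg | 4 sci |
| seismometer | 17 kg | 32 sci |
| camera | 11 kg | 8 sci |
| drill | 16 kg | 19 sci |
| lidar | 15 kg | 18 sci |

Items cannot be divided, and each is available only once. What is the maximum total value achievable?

68 sci

Check high-value combinations within 26 kg:
- magnetometer+relay+seismometer: mass 4+3+17=24, value 32+4+32=68
- magnetometer+seismometer: mass 4+17=21, value 32+32=64
- magnetometer+relay+drill: mass 4+3+16=23, value 32+4+19=55
- magnetometer+relay+lidar: mass 4+3+15=22, value 32+4+18=54
Best: 68 sci.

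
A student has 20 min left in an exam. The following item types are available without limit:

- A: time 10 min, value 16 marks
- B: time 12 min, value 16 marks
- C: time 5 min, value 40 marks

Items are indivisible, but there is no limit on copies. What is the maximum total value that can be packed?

160 marks

Best value-per-unit is C at 40/5, and filling with it alone uses time 4×5=20. No mix of the others beats 4×40 = 160.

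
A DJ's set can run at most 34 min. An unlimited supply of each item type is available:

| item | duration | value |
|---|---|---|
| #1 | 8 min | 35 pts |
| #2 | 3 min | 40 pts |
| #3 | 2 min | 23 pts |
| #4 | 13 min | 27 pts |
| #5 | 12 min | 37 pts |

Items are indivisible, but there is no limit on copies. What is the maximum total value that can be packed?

446 pts

Best value-per-unit is #2 at 40/3; filling with it alone gives 11×40 = 440.
Optimal mix: 10×#2 + 2×#3 → duration 34, value 446.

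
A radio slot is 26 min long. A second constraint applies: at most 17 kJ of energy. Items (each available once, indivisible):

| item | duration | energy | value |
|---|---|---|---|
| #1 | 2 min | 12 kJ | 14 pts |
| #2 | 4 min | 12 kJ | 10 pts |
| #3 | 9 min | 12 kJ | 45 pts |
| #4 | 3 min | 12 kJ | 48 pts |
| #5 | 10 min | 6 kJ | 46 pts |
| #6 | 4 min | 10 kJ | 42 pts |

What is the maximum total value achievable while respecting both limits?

88 pts

Feasible sets respecting both limits:
- #5+#6: duration 14, energy 16, value 88
- #4: duration 3, energy 12, value 48
- #5: duration 10, energy 6, value 46
Best: 88 pts.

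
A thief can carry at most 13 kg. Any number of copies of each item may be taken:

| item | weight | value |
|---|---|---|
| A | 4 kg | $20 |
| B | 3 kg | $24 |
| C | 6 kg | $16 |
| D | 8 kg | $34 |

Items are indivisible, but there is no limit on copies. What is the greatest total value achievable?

Best value-per-unit is B at 24/3, and filling with it alone uses weight 4×3=12. No mix of the others beats 4×24 = 96.

$96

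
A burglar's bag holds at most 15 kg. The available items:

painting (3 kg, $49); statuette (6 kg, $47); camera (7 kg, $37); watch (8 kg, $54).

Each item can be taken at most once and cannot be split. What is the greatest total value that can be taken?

$103

Check high-value combinations within 15 kg:
- painting+watch: weight 3+8=11, value 49+54=103
- statuette+watch: weight 6+8=14, value 47+54=101
- painting+statuette: weight 3+6=9, value 49+47=96
- camera+watch: weight 7+8=15, value 37+54=91
Best: $103.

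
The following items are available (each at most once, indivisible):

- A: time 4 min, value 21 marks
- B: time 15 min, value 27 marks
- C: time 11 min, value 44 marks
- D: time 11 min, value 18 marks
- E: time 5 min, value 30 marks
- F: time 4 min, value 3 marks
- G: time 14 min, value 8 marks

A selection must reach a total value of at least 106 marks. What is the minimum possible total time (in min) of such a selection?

Subsets with value ≥ 106, sorted by total time:
- A+C+D+E: time 31, value 113
- A+B+C+E: time 35, value 122
- A+C+D+E+F: time 35, value 116
- A+C+E+F+G: time 38, value 106
Minimum time: 31 min.

31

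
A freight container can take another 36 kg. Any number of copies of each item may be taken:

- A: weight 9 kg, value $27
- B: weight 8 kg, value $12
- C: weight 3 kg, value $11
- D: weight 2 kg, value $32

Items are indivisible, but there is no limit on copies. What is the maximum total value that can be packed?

$576

Best value-per-unit is D at 32/2, and filling with it alone uses weight 18×2=36. No mix of the others beats 18×32 = 576.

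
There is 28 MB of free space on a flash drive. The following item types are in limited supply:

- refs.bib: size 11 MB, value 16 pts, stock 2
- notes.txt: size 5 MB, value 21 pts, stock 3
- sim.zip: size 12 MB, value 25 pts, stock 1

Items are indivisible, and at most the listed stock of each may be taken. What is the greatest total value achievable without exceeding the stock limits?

Top feasible selections:
- 3×notes.txt + 1×sim.zip: size 27, value 88
- 1×refs.bib + 3×notes.txt: size 26, value 79
- 2×notes.txt + 1×sim.zip: size 22, value 67
Best: 88 pts.

88 pts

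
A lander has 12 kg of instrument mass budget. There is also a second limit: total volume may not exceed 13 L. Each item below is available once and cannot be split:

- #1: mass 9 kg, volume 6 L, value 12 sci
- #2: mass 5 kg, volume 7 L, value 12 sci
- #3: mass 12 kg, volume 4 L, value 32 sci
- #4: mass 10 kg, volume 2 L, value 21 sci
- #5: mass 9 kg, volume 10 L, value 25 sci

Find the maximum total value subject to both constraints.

32 sci

Feasible sets respecting both limits:
- #3: mass 12, volume 4, value 32
- #5: mass 9, volume 10, value 25
- #4: mass 10, volume 2, value 21
Best: 32 sci.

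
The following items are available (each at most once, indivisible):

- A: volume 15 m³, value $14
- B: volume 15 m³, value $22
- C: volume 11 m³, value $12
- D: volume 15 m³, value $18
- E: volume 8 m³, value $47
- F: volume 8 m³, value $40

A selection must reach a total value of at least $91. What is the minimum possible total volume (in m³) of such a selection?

27

Subsets with value ≥ 91, sorted by total volume:
- C+E+F: volume 27, value 99
- B+E+F: volume 31, value 109
- D+E+F: volume 31, value 105
Minimum volume: 27 m³.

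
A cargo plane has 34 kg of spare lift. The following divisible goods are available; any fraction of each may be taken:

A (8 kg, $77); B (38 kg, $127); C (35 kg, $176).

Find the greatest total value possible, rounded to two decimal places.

207.74

Take in order of value per unit:
- A (77/8 per unit): all 8 → value 77, running total 77.00
- C (176/35 per unit): 26 of 35 → value 26×176/35 = 130.7429, running total 207.74
Total 207.74.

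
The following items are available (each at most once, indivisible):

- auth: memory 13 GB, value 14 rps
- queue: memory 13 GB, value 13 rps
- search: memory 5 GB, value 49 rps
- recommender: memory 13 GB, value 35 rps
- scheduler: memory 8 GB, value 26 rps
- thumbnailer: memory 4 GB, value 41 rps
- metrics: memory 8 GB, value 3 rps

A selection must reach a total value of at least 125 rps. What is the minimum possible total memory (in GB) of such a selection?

22

Subsets with value ≥ 125, sorted by total memory:
- search+recommender+thumbnailer: memory 22, value 125
- search+recommender+scheduler+thumbnailer: memory 30, value 151
- auth+search+scheduler+thumbnailer: memory 30, value 130
- queue+search+scheduler+thumbnailer: memory 30, value 129
Minimum memory: 22 GB.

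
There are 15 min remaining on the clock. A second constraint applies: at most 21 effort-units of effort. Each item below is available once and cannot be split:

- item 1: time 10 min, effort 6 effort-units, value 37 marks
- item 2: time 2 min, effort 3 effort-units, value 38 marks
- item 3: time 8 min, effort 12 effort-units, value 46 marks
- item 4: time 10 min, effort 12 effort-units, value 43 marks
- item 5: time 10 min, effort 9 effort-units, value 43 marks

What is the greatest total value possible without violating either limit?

84 marks

Feasible sets respecting both limits:
- item 2+item 3: time 10, effort 15, value 84
- item 2+item 4: time 12, effort 15, value 81
- item 2+item 5: time 12, effort 12, value 81
Best: 84 marks.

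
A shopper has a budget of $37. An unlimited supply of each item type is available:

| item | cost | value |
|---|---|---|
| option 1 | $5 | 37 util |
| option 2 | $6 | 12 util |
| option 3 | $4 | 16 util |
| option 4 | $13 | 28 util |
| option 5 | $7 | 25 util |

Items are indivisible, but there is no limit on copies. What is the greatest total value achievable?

259 util

Best value-per-unit is option 1 at 37/5, and filling with it alone uses cost 7×5=35. No mix of the others beats 7×37 = 259.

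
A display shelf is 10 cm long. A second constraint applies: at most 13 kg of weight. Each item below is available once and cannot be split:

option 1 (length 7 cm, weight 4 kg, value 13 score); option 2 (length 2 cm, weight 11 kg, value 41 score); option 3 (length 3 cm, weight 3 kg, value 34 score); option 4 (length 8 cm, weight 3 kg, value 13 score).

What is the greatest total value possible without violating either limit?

Feasible sets respecting both limits:
- option 1+option 3: length 10, weight 7, value 47
- option 2: length 2, weight 11, value 41
- option 3: length 3, weight 3, value 34
- option 1: length 7, weight 4, value 13
Best: 47 score.

47 score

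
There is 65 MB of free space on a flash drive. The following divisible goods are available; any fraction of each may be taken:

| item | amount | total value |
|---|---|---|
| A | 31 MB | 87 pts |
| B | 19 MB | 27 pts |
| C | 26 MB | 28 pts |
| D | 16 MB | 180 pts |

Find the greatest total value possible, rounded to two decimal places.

Take in order of value per unit:
- D (180/16 per unit): all 16 → value 180, running total 180.00
- A (87/31 per unit): all 31 → value 87, running total 267.00
- B (27/19 per unit): 18 of 19 → value 18×27/19 = 25.5789, running total 292.58
Total 292.58.

292.58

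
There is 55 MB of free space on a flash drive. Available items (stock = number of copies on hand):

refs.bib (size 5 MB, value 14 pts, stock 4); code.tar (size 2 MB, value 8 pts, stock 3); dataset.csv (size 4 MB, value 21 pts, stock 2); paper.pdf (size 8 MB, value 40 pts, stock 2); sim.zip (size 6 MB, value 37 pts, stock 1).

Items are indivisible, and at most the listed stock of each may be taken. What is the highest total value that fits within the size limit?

231 pts

Top feasible selections:
- 4×refs.bib + 2×code.tar + 2×dataset.csv + 2×paper.pdf + 1×sim.zip: size 54, value 231
- 3×refs.bib + 3×code.tar + 2×dataset.csv + 2×paper.pdf + 1×sim.zip: size 51, value 225
- 4×refs.bib + 1×code.tar + 2×dataset.csv + 2×paper.pdf + 1×sim.zip: size 52, value 223
Best: 231 pts.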